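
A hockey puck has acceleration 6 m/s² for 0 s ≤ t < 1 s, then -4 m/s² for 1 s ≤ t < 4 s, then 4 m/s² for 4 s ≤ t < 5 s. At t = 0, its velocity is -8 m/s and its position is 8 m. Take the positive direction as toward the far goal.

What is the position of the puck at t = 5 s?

-33 m

On each constant-a segment, Δv = aΔt and Δx = v₀Δt + ½aΔt²; chain segment to segment.
0–1 s: v starts -8 m/s; Δx = -8·1 + ½·6·1² = -5 m; v ends -2 m/s.
1–4 s: v starts -2 m/s; Δx = -2·3 + ½·-4·3² = -24 m; v ends -14 m/s.
4–5 s: v starts -14 m/s; Δx = -14·1 + ½·4·1² = -12 m; v ends -10 m/s.
x(5) = 8 + Σ Δx = -33 m.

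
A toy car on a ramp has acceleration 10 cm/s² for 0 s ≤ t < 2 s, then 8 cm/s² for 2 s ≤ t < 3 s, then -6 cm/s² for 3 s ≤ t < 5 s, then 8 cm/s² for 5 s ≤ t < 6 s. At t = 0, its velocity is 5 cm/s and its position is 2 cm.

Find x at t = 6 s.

On each constant-a segment, Δv = aΔt and Δx = v₀Δt + ½aΔt²; chain segment to segment.
0–2 s: v starts 5 cm/s; Δx = 5·2 + ½·10·2² = 30 cm; v ends 25 cm/s.
2–3 s: v starts 25 cm/s; Δx = 25·1 + ½·8·1² = 29 cm; v ends 33 cm/s.
3–5 s: v starts 33 cm/s; Δx = 33·2 + ½·-6·2² = 54 cm; v ends 21 cm/s.
5–6 s: v starts 21 cm/s; Δx = 21·1 + ½·8·1² = 25 cm; v ends 29 cm/s.
x(6) = 2 + Σ Δx = 140 cm.

140 cm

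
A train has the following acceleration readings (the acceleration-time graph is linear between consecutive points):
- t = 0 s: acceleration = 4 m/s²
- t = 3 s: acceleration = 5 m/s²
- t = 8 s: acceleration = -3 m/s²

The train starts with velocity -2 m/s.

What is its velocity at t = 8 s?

Δv equals the area under the a-t graph; then v = v₀ + Δv.
0–3 s: ½(4 + 5)(3) = 13.5 m/s
3–8 s: ½(5 + -3)(5) = 5 m/s
Δv = 18.5 m/s, so v(8) = -2 + (18.5) = 16.5 m/s.

16.5 m/s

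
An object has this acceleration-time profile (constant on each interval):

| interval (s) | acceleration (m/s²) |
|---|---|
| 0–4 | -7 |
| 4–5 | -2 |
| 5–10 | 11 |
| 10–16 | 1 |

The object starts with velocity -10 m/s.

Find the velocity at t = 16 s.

Δv equals the area under the a-t graph; then v = v₀ + Δv.
0–4 s: -7 × 4 = -28 m/s
4–5 s: -2 × 1 = -2 m/s
5–10 s: 11 × 5 = 55 m/s
10–16 s: 1 × 6 = 6 m/s
Δv = 31 m/s, so v(16) = -10 + (31) = 21 m/s.

21 m/s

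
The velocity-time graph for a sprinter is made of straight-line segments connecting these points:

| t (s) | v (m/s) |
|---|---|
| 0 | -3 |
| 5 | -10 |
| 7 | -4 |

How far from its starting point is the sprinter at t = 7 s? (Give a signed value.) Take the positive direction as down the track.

Displacement is the signed area under the v-t curve.
0–5 s: ½(-3 + -10)(5) = -32.5 m
5–7 s: ½(-10 + -4)(2) = -14 m
Net displacement = -46.5 m

-46.5 m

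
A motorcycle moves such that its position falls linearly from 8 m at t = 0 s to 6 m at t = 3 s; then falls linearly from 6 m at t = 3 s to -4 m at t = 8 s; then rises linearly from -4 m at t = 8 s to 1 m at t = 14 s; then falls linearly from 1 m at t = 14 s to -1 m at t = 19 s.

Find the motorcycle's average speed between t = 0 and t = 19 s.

1 m/s

Average speed = (total path length)/(elapsed time); on a piecewise-linear x-t graph the path length is Σ|Δx|.
0–3 s: |Δx| = |6 − 8| = 2 m
3–8 s: |Δx| = |-4 − 6| = 10 m
8–14 s: |Δx| = |1 − -4| = 5 m
14–19 s: |Δx| = |-1 − 1| = 2 m
Total path = 19 m; average speed = 19/19 = 1 m/s.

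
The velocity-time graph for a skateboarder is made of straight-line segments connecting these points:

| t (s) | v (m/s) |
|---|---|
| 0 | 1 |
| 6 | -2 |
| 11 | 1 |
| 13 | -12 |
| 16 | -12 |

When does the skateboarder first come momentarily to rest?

v changes sign on 0–6 s (from 1 to -2); the graph is linear there, so v = 0 at t = 0 + (-1)·(6 − 0)/(-2 − 1) = 2 s.

t = 2 s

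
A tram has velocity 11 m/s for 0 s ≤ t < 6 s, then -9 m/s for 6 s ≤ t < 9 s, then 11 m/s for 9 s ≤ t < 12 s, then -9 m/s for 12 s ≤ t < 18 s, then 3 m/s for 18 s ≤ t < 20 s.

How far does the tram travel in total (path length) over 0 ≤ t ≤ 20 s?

Distance (not displacement) is the total path length: add the absolute areas under v-t.
0–6 s: |11| × 6 = 66 m
6–9 s: |-9| × 3 = 27 m
9–12 s: |11| × 3 = 33 m
12–18 s: |-9| × 6 = 54 m
18–20 s: |3| × 2 = 6 m
Total distance = 186 m

186 m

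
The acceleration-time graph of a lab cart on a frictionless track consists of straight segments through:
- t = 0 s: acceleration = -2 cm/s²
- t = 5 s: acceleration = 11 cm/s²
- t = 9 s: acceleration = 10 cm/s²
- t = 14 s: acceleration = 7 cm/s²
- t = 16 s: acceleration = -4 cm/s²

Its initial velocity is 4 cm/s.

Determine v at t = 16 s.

Δv equals the area under the a-t graph; then v = v₀ + Δv.
0–5 s: ½(-2 + 11)(5) = 22.5 cm/s
5–9 s: ½(11 + 10)(4) = 42 cm/s
9–14 s: ½(10 + 7)(5) = 42.5 cm/s
14–16 s: ½(7 + -4)(2) = 3 cm/s
Δv = 110 cm/s, so v(16) = 4 + (110) = 114 cm/s.

114 cm/s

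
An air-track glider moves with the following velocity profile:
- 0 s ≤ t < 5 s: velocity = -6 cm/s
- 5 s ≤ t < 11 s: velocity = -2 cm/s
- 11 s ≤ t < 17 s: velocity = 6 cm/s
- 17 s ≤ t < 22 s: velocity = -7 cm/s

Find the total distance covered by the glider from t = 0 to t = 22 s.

Total distance travelled is ∫|v| dt — sum the magnitudes of each area piece.
0–5 s: |-6| × 5 = 30 cm
5–11 s: |-2| × 6 = 12 cm
11–17 s: |6| × 6 = 36 cm
17–22 s: |-7| × 5 = 35 cm
Total distance = 113 cm

113 cm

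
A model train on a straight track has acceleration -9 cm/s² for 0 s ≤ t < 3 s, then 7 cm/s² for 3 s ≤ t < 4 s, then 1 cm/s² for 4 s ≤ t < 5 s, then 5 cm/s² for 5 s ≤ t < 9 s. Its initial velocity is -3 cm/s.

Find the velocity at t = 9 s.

-2 cm/s

Δv equals the area under the a-t graph; then v = v₀ + Δv.
0–3 s: -9 × 3 = -27 cm/s
3–4 s: 7 × 1 = 7 cm/s
4–5 s: 1 × 1 = 1 cm/s
5–9 s: 5 × 4 = 20 cm/s
Δv = 1 cm/s, so v(9) = -3 + (1) = -2 cm/s.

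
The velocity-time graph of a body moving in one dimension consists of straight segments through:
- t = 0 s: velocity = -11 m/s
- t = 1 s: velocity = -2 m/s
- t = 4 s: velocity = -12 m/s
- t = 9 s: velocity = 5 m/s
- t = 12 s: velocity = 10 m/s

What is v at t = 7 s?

-1.8 m/s

On 4–9 s the graph is linear from -12 to 5 m/s: v(7) = -12 + (5 − -12)·(7 − 4)/(9 − 4) = -1.8 m/s.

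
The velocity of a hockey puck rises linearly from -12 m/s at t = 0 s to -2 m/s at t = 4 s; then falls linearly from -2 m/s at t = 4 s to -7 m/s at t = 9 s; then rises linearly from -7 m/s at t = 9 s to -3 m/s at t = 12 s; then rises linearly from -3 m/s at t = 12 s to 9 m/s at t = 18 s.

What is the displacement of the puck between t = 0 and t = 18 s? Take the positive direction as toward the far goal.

Net displacement equals the area under the velocity-time graph (areas below the axis count negative).
0–4 s: ½(-12 + -2)(4) = -28 m
4–9 s: ½(-2 + -7)(5) = -22.5 m
9–12 s: ½(-7 + -3)(3) = -15 m
12–18 s: ½(-3 + 9)(6) = 18 m
Net displacement = -47.5 m

-47.5 m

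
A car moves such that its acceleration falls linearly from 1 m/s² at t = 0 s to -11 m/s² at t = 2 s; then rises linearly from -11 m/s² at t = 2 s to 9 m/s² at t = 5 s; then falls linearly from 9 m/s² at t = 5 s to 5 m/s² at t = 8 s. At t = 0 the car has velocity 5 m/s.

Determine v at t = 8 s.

Δv equals the area under the a-t graph; then v = v₀ + Δv.
0–2 s: ½(1 + -11)(2) = -10 m/s
2–5 s: ½(-11 + 9)(3) = -3 m/s
5–8 s: ½(9 + 5)(3) = 21 m/s
Δv = 8 m/s, so v(8) = 5 + (8) = 13 m/s.

13 m/s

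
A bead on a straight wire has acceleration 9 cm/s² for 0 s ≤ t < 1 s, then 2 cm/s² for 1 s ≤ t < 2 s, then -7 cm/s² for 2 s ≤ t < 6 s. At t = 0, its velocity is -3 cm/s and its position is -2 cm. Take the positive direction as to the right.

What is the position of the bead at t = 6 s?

-17.5 cm

On each constant-a segment, Δv = aΔt and Δx = v₀Δt + ½aΔt²; chain segment to segment.
0–1 s: v starts -3 cm/s; Δx = -3·1 + ½·9·1² = 1.5 cm; v ends 6 cm/s.
1–2 s: v starts 6 cm/s; Δx = 6·1 + ½·2·1² = 7 cm; v ends 8 cm/s.
2–6 s: v starts 8 cm/s; Δx = 8·4 + ½·-7·4² = -24 cm; v ends -20 cm/s.
x(6) = -2 + Σ Δx = -17.5 cm.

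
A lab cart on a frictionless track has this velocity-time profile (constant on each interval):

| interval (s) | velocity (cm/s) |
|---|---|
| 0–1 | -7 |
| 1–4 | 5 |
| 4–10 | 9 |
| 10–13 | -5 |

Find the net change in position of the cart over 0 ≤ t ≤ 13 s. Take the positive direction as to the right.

Net displacement equals the area under the velocity-time graph (areas below the axis count negative).
0–1 s: -7 × 1 = -7 cm
1–4 s: 5 × 3 = 15 cm
4–10 s: 9 × 6 = 54 cm
10–13 s: -5 × 3 = -15 cm
Net displacement = 47 cm

47 cm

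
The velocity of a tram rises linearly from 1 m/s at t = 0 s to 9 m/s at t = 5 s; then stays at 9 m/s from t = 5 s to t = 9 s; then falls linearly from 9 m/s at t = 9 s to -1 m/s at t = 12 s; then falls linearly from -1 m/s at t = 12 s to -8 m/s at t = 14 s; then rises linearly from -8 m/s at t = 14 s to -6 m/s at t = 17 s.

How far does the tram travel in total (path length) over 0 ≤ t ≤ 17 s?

103.3 m

Total distance travelled is ∫|v| dt — sum the magnitudes of each area piece.
0–5 s: |½(1 + 9)(5)| = 25 m
5–9 s: |9| × 4 = 36 m
9–12 s: v = 0 at t = 11.7 s; triangle areas 12.15 + 0.15 = 12.3 m
12–14 s: |½(-1 + -8)(2)| = 9 m
14–17 s: |½(-8 + -6)(3)| = 21 m
Total distance = 103.3 m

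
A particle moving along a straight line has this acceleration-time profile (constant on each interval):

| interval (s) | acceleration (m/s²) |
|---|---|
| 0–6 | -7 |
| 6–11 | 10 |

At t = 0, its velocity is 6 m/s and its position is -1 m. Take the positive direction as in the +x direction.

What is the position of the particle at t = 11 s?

On each constant-a segment, Δv = aΔt and Δx = v₀Δt + ½aΔt²; chain segment to segment.
0–6 s: v starts 6 m/s; Δx = 6·6 + ½·-7·6² = -90 m; v ends -36 m/s.
6–11 s: v starts -36 m/s; Δx = -36·5 + ½·10·5² = -55 m; v ends 14 m/s.
x(11) = -1 + Σ Δx = -146 m.

-146 m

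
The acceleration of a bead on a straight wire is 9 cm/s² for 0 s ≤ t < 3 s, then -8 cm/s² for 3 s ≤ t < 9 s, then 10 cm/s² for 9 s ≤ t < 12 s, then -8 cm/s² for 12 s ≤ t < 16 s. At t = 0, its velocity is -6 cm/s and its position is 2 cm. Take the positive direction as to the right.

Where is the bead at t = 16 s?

-81.5 cm

On each constant-a segment, Δv = aΔt and Δx = v₀Δt + ½aΔt²; chain segment to segment.
0–3 s: v starts -6 cm/s; Δx = -6·3 + ½·9·3² = 22.5 cm; v ends 21 cm/s.
3–9 s: v starts 21 cm/s; Δx = 21·6 + ½·-8·6² = -18 cm; v ends -27 cm/s.
9–12 s: v starts -27 cm/s; Δx = -27·3 + ½·10·3² = -36 cm; v ends 3 cm/s.
12–16 s: v starts 3 cm/s; Δx = 3·4 + ½·-8·4² = -52 cm; v ends -29 cm/s.
x(16) = 2 + Σ Δx = -81.5 cm.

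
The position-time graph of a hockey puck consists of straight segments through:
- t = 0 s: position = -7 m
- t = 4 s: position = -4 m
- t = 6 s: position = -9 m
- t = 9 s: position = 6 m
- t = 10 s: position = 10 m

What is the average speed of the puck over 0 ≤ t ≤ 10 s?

Average speed = (total path length)/(elapsed time); on a piecewise-linear x-t graph the path length is Σ|Δx|.
0–4 s: |Δx| = |-4 − -7| = 3 m
4–6 s: |Δx| = |-9 − -4| = 5 m
6–9 s: |Δx| = |6 − -9| = 15 m
9–10 s: |Δx| = |10 − 6| = 4 m
Total path = 27 m; average speed = 27/10 = 2.7 m/s.

2.7 m/s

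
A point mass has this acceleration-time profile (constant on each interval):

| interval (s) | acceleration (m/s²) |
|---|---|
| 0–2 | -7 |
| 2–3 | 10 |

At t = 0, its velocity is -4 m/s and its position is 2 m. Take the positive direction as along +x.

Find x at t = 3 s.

On each constant-a segment, Δv = aΔt and Δx = v₀Δt + ½aΔt²; chain segment to segment.
0–2 s: v starts -4 m/s; Δx = -4·2 + ½·-7·2² = -22 m; v ends -18 m/s.
2–3 s: v starts -18 m/s; Δx = -18·1 + ½·10·1² = -13 m; v ends -8 m/s.
x(3) = 2 + Σ Δx = -33 m.

-33 m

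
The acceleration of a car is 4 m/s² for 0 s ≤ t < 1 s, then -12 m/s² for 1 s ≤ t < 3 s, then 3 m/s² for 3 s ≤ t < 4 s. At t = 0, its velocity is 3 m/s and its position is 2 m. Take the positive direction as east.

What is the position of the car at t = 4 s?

On each constant-a segment, Δv = aΔt and Δx = v₀Δt + ½aΔt²; chain segment to segment.
0–1 s: v starts 3 m/s; Δx = 3·1 + ½·4·1² = 5 m; v ends 7 m/s.
1–3 s: v starts 7 m/s; Δx = 7·2 + ½·-12·2² = -10 m; v ends -17 m/s.
3–4 s: v starts -17 m/s; Δx = -17·1 + ½·3·1² = -15.5 m; v ends -14 m/s.
x(4) = 2 + Σ Δx = -18.5 m.

-18.5 m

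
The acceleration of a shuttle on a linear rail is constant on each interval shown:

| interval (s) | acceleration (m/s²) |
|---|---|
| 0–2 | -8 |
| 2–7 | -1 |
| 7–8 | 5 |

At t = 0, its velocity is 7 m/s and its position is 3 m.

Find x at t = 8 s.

-68 m

On each constant-a segment, Δv = aΔt and Δx = v₀Δt + ½aΔt²; chain segment to segment.
0–2 s: v starts 7 m/s; Δx = 7·2 + ½·-8·2² = -2 m; v ends -9 m/s.
2–7 s: v starts -9 m/s; Δx = -9·5 + ½·-1·5² = -57.5 m; v ends -14 m/s.
7–8 s: v starts -14 m/s; Δx = -14·1 + ½·5·1² = -11.5 m; v ends -9 m/s.
x(8) = 3 + Σ Δx = -68 m.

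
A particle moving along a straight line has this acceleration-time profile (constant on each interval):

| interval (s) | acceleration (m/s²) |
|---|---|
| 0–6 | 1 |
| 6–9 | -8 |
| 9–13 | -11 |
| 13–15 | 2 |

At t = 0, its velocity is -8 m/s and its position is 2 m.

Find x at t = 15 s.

-398 m

On each constant-a segment, Δv = aΔt and Δx = v₀Δt + ½aΔt²; chain segment to segment.
0–6 s: v starts -8 m/s; Δx = -8·6 + ½·1·6² = -30 m; v ends -2 m/s.
6–9 s: v starts -2 m/s; Δx = -2·3 + ½·-8·3² = -42 m; v ends -26 m/s.
9–13 s: v starts -26 m/s; Δx = -26·4 + ½·-11·4² = -192 m; v ends -70 m/s.
13–15 s: v starts -70 m/s; Δx = -70·2 + ½·2·2² = -136 m; v ends -66 m/s.
x(15) = 2 + Σ Δx = -398 m.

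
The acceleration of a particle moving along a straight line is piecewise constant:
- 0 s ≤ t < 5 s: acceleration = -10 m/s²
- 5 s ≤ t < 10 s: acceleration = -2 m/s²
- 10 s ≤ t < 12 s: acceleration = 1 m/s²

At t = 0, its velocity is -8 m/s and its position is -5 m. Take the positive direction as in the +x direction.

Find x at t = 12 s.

-619 m

On each constant-a segment, Δv = aΔt and Δx = v₀Δt + ½aΔt²; chain segment to segment.
0–5 s: v starts -8 m/s; Δx = -8·5 + ½·-10·5² = -165 m; v ends -58 m/s.
5–10 s: v starts -58 m/s; Δx = -58·5 + ½·-2·5² = -315 m; v ends -68 m/s.
10–12 s: v starts -68 m/s; Δx = -68·2 + ½·1·2² = -134 m; v ends -66 m/s.
x(12) = -5 + Σ Δx = -619 m.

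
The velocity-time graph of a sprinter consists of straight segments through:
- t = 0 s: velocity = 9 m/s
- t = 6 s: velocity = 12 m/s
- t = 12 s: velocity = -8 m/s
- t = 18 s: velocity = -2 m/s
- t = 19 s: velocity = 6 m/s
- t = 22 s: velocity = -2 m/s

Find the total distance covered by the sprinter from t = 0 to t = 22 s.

134.2 m

Distance (not displacement) is the total path length: add the absolute areas under v-t.
0–6 s: |½(9 + 12)(6)| = 63 m
6–12 s: v = 0 at t = 9.6 s; triangle areas 21.6 + 9.6 = 31.2 m
12–18 s: |½(-8 + -2)(6)| = 30 m
18–19 s: v = 0 at t = 18.25 s; triangle areas 0.25 + 2.25 = 2.5 m
19–22 s: v = 0 at t = 21.25 s; triangle areas 6.75 + 0.75 = 7.5 m
Total distance = 134.2 m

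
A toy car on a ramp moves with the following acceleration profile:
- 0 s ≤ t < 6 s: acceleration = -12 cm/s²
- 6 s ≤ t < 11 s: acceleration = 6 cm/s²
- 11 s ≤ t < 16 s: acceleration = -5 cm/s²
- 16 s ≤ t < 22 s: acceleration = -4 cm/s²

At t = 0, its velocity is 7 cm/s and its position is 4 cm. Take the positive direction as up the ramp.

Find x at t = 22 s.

-1089.5 cm

On each constant-a segment, Δv = aΔt and Δx = v₀Δt + ½aΔt²; chain segment to segment.
0–6 s: v starts 7 cm/s; Δx = 7·6 + ½·-12·6² = -174 cm; v ends -65 cm/s.
6–11 s: v starts -65 cm/s; Δx = -65·5 + ½·6·5² = -250 cm; v ends -35 cm/s.
11–16 s: v starts -35 cm/s; Δx = -35·5 + ½·-5·5² = -237.5 cm; v ends -60 cm/s.
16–22 s: v starts -60 cm/s; Δx = -60·6 + ½·-4·6² = -432 cm; v ends -84 cm/s.
x(22) = 4 + Σ Δx = -1089.5 cm.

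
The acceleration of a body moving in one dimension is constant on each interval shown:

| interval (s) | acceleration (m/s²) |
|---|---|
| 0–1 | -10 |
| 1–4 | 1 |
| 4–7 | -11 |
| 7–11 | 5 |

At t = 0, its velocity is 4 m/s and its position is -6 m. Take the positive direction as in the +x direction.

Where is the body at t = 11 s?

-183 m

On each constant-a segment, Δv = aΔt and Δx = v₀Δt + ½aΔt²; chain segment to segment.
0–1 s: v starts 4 m/s; Δx = 4·1 + ½·-10·1² = -1 m; v ends -6 m/s.
1–4 s: v starts -6 m/s; Δx = -6·3 + ½·1·3² = -13.5 m; v ends -3 m/s.
4–7 s: v starts -3 m/s; Δx = -3·3 + ½·-11·3² = -58.5 m; v ends -36 m/s.
7–11 s: v starts -36 m/s; Δx = -36·4 + ½·5·4² = -104 m; v ends -16 m/s.
x(11) = -6 + Σ Δx = -183 m.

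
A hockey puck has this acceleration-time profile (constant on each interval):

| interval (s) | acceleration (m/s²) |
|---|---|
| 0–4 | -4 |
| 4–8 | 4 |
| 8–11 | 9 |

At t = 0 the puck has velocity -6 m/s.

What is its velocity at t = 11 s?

Δv equals the area under the a-t graph; then v = v₀ + Δv.
0–4 s: -4 × 4 = -16 m/s
4–8 s: 4 × 4 = 16 m/s
8–11 s: 9 × 3 = 27 m/s
Δv = 27 m/s, so v(11) = -6 + (27) = 21 m/s.

21 m/s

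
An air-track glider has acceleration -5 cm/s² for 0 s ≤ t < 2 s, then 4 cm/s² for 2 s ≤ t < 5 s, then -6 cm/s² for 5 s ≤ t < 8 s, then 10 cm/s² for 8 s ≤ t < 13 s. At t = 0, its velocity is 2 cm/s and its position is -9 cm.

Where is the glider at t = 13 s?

On each constant-a segment, Δv = aΔt and Δx = v₀Δt + ½aΔt²; chain segment to segment.
0–2 s: v starts 2 cm/s; Δx = 2·2 + ½·-5·2² = -6 cm; v ends -8 cm/s.
2–5 s: v starts -8 cm/s; Δx = -8·3 + ½·4·3² = -6 cm; v ends 4 cm/s.
5–8 s: v starts 4 cm/s; Δx = 4·3 + ½·-6·3² = -15 cm; v ends -14 cm/s.
8–13 s: v starts -14 cm/s; Δx = -14·5 + ½·10·5² = 55 cm; v ends 36 cm/s.
x(13) = -9 + Σ Δx = 19 cm.

19 cm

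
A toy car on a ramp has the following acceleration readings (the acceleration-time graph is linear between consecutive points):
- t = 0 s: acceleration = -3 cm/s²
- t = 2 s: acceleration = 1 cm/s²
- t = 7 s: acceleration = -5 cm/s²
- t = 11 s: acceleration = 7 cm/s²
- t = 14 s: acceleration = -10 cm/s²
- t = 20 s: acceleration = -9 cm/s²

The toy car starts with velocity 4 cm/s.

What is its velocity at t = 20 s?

Δv equals the area under the a-t graph; then v = v₀ + Δv.
0–2 s: ½(-3 + 1)(2) = -2 cm/s
2–7 s: ½(1 + -5)(5) = -10 cm/s
7–11 s: ½(-5 + 7)(4) = 4 cm/s
11–14 s: ½(7 + -10)(3) = -4.5 cm/s
14–20 s: ½(-10 + -9)(6) = -57 cm/s
Δv = -69.5 cm/s, so v(20) = 4 + (-69.5) = -65.5 cm/s.

-65.5 cm/s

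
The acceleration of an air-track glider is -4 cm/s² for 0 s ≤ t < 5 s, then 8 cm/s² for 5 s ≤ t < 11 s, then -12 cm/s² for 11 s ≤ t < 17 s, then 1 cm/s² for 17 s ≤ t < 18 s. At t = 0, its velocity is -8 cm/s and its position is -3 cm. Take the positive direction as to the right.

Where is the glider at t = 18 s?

-264.5 cm

On each constant-a segment, Δv = aΔt and Δx = v₀Δt + ½aΔt²; chain segment to segment.
0–5 s: v starts -8 cm/s; Δx = -8·5 + ½·-4·5² = -90 cm; v ends -28 cm/s.
5–11 s: v starts -28 cm/s; Δx = -28·6 + ½·8·6² = -24 cm; v ends 20 cm/s.
11–17 s: v starts 20 cm/s; Δx = 20·6 + ½·-12·6² = -96 cm; v ends -52 cm/s.
17–18 s: v starts -52 cm/s; Δx = -52·1 + ½·1·1² = -51.5 cm; v ends -51 cm/s.
x(18) = -3 + Σ Δx = -264.5 cm.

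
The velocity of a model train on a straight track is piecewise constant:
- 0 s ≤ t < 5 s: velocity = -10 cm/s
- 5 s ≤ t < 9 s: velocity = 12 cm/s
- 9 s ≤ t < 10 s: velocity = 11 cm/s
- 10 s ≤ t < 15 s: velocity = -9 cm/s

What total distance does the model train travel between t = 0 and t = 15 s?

154 cm

Total distance travelled is ∫|v| dt — sum the magnitudes of each area piece.
0–5 s: |-10| × 5 = 50 cm
5–9 s: |12| × 4 = 48 cm
9–10 s: |11| × 1 = 11 cm
10–15 s: |-9| × 5 = 45 cm
Total distance = 154 cm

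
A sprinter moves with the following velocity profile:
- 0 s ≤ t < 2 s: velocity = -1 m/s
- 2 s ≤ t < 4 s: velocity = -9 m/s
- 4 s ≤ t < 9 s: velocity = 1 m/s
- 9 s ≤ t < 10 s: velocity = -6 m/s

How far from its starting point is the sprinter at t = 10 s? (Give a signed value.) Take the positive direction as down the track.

-21 m

Net displacement equals the area under the velocity-time graph (areas below the axis count negative).
0–2 s: -1 × 2 = -2 m
2–4 s: -9 × 2 = -18 m
4–9 s: 1 × 5 = 5 m
9–10 s: -6 × 1 = -6 m
Net displacement = -21 m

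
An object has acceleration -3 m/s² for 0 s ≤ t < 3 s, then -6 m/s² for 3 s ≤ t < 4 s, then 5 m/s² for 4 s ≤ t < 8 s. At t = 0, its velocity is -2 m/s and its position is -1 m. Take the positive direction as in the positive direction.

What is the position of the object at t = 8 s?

On each constant-a segment, Δv = aΔt and Δx = v₀Δt + ½aΔt²; chain segment to segment.
0–3 s: v starts -2 m/s; Δx = -2·3 + ½·-3·3² = -19.5 m; v ends -11 m/s.
3–4 s: v starts -11 m/s; Δx = -11·1 + ½·-6·1² = -14 m; v ends -17 m/s.
4–8 s: v starts -17 m/s; Δx = -17·4 + ½·5·4² = -28 m; v ends 3 m/s.
x(8) = -1 + Σ Δx = -62.5 m.

-62.5 m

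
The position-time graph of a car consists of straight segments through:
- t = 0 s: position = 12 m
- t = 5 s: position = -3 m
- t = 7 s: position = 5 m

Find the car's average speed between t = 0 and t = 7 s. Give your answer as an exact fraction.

Average speed = (total path length)/(elapsed time); on a piecewise-linear x-t graph the path length is Σ|Δx|.
0–5 s: |Δx| = |-3 − 12| = 15 m
5–7 s: |Δx| = |5 − -3| = 8 m
Total path = 23 m; average speed = 23/7 = 23/7 m/s.

23/7 m/s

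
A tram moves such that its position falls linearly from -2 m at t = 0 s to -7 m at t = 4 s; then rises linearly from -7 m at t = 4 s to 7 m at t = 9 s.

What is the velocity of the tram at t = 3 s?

-1.25 m/s

Velocity is the slope of the x-t graph on 0–4 s: (-7 − -2)/(4 − 0) = -1.25 m/s.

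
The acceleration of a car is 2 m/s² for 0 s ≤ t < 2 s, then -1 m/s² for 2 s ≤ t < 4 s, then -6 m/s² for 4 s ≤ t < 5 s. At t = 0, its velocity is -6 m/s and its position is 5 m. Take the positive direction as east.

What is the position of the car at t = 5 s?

-16 m

On each constant-a segment, Δv = aΔt and Δx = v₀Δt + ½aΔt²; chain segment to segment.
0–2 s: v starts -6 m/s; Δx = -6·2 + ½·2·2² = -8 m; v ends -2 m/s.
2–4 s: v starts -2 m/s; Δx = -2·2 + ½·-1·2² = -6 m; v ends -4 m/s.
4–5 s: v starts -4 m/s; Δx = -4·1 + ½·-6·1² = -7 m; v ends -10 m/s.
x(5) = 5 + Σ Δx = -16 m.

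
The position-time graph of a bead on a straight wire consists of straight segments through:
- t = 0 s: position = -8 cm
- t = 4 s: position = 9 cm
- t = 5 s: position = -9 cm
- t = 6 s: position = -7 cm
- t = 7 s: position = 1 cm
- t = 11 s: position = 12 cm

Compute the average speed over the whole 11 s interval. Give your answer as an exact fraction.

56/11 cm/s

Average speed = (total path length)/(elapsed time); on a piecewise-linear x-t graph the path length is Σ|Δx|.
0–4 s: |Δx| = |9 − -8| = 17 cm
4–5 s: |Δx| = |-9 − 9| = 18 cm
5–6 s: |Δx| = |-7 − -9| = 2 cm
6–7 s: |Δx| = |1 − -7| = 8 cm
7–11 s: |Δx| = |12 − 1| = 11 cm
Total path = 56 cm; average speed = 56/11 = 56/11 cm/s.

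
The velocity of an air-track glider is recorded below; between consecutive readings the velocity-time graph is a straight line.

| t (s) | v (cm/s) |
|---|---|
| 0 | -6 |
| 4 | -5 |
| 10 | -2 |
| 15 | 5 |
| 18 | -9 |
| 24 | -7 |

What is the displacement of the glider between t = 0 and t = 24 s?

Net displacement equals the area under the velocity-time graph (areas below the axis count negative).
0–4 s: ½(-6 + -5)(4) = -22 cm
4–10 s: ½(-5 + -2)(6) = -21 cm
10–15 s: ½(-2 + 5)(5) = 7.5 cm
15–18 s: ½(5 + -9)(3) = -6 cm
18–24 s: ½(-9 + -7)(6) = -48 cm
Net displacement = -89.5 cm

-89.5 cm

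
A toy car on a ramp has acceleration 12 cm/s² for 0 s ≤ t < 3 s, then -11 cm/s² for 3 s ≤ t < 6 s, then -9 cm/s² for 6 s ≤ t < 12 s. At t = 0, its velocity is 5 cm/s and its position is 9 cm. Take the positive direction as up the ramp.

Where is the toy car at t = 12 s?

37.5 cm

On each constant-a segment, Δv = aΔt and Δx = v₀Δt + ½aΔt²; chain segment to segment.
0–3 s: v starts 5 cm/s; Δx = 5·3 + ½·12·3² = 69 cm; v ends 41 cm/s.
3–6 s: v starts 41 cm/s; Δx = 41·3 + ½·-11·3² = 73.5 cm; v ends 8 cm/s.
6–12 s: v starts 8 cm/s; Δx = 8·6 + ½·-9·6² = -114 cm; v ends -46 cm/s.
x(12) = 9 + Σ Δx = 37.5 cm.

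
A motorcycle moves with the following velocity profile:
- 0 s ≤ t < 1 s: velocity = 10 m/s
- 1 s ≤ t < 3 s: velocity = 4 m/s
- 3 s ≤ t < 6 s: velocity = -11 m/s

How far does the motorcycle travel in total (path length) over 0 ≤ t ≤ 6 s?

Total distance travelled is ∫|v| dt — sum the magnitudes of each area piece.
0–1 s: |10| × 1 = 10 m
1–3 s: |4| × 2 = 8 m
3–6 s: |-11| × 3 = 33 m
Total distance = 51 m

51 m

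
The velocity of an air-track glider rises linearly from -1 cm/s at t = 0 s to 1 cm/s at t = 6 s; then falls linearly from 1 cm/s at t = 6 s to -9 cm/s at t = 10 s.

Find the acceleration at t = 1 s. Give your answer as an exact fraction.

Acceleration is the slope of the v-t graph on 0–6 s: (1 − -1)/(6 − 0) = 1/3 cm/s².

1/3 cm/s²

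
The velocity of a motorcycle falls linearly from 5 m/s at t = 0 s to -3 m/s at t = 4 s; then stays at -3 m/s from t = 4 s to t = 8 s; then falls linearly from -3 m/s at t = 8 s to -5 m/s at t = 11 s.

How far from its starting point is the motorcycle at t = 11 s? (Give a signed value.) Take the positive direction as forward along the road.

Net displacement equals the area under the velocity-time graph (areas below the axis count negative).
0–4 s: ½(5 + -3)(4) = 4 m
4–8 s: -3 × 4 = -12 m
8–11 s: ½(-3 + -5)(3) = -12 m
Net displacement = -20 m

-20 m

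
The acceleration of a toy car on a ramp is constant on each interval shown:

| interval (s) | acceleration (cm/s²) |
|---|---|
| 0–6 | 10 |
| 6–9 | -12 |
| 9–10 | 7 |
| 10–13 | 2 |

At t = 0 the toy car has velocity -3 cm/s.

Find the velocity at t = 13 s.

34 cm/s

Δv equals the area under the a-t graph; then v = v₀ + Δv.
0–6 s: 10 × 6 = 60 cm/s
6–9 s: -12 × 3 = -36 cm/s
9–10 s: 7 × 1 = 7 cm/s
10–13 s: 2 × 3 = 6 cm/s
Δv = 37 cm/s, so v(13) = -3 + (37) = 34 cm/s.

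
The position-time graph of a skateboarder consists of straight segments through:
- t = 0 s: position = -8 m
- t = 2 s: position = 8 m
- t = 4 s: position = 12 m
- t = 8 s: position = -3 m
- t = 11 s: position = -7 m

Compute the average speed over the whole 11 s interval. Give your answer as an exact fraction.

Average speed = (total path length)/(elapsed time); on a piecewise-linear x-t graph the path length is Σ|Δx|.
0–2 s: |Δx| = |8 − -8| = 16 m
2–4 s: |Δx| = |12 − 8| = 4 m
4–8 s: |Δx| = |-3 − 12| = 15 m
8–11 s: |Δx| = |-7 − -3| = 4 m
Total path = 39 m; average speed = 39/11 = 39/11 m/s.

39/11 m/s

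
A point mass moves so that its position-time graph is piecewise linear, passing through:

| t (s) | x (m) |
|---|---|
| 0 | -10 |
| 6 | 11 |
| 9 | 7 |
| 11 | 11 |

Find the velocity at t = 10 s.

Velocity is the slope of the x-t graph on 9–11 s: (11 − 7)/(11 − 9) = 2 m/s.

2 m/s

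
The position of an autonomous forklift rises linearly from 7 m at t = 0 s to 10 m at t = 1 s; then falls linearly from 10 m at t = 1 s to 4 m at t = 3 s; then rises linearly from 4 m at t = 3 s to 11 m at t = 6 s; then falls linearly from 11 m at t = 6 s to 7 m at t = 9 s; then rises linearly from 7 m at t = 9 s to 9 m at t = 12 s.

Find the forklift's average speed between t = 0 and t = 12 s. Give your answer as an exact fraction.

Average speed = (total path length)/(elapsed time); on a piecewise-linear x-t graph the path length is Σ|Δx|.
0–1 s: |Δx| = |10 − 7| = 3 m
1–3 s: |Δx| = |4 − 10| = 6 m
3–6 s: |Δx| = |11 − 4| = 7 m
6–9 s: |Δx| = |7 − 11| = 4 m
9–12 s: |Δx| = |9 − 7| = 2 m
Total path = 22 m; average speed = 22/12 = 11/6 m/s.

11/6 m/s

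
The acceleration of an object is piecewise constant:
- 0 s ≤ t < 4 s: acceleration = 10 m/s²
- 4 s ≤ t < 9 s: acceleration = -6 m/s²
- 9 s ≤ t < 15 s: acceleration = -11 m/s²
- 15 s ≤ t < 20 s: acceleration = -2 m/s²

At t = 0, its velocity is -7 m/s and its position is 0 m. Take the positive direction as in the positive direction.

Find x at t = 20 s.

On each constant-a segment, Δv = aΔt and Δx = v₀Δt + ½aΔt²; chain segment to segment.
0–4 s: v starts -7 m/s; Δx = -7·4 + ½·10·4² = 52 m; v ends 33 m/s.
4–9 s: v starts 33 m/s; Δx = 33·5 + ½·-6·5² = 90 m; v ends 3 m/s.
9–15 s: v starts 3 m/s; Δx = 3·6 + ½·-11·6² = -180 m; v ends -63 m/s.
15–20 s: v starts -63 m/s; Δx = -63·5 + ½·-2·5² = -340 m; v ends -73 m/s.
x(20) = 0 + Σ Δx = -378 m.

-378 m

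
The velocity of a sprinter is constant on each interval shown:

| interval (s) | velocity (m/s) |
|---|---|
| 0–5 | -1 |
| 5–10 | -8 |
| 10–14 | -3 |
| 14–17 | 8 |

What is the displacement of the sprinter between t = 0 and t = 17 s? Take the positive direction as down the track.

-33 m

Net displacement equals the area under the velocity-time graph (areas below the axis count negative).
0–5 s: -1 × 5 = -5 m
5–10 s: -8 × 5 = -40 m
10–14 s: -3 × 4 = -12 m
14–17 s: 8 × 3 = 24 m
Net displacement = -33 m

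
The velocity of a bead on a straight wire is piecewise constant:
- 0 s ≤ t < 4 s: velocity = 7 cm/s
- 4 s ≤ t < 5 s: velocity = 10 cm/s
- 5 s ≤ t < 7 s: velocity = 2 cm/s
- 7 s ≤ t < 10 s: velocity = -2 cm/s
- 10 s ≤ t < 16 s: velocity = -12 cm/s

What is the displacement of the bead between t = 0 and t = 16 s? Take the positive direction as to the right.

Net displacement equals the area under the velocity-time graph (areas below the axis count negative).
0–4 s: 7 × 4 = 28 cm
4–5 s: 10 × 1 = 10 cm
5–7 s: 2 × 2 = 4 cm
7–10 s: -2 × 3 = -6 cm
10–16 s: -12 × 6 = -72 cm
Net displacement = -36 cm

-36 cm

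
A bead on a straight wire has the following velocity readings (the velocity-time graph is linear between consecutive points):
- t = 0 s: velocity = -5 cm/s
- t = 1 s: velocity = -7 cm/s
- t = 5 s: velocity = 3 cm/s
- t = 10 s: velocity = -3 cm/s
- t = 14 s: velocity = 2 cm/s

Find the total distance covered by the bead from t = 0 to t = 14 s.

30.3 cm

Total distance travelled is ∫|v| dt — sum the magnitudes of each area piece.
0–1 s: |½(-5 + -7)(1)| = 6 cm
1–5 s: v = 0 at t = 3.8 s; triangle areas 9.8 + 1.8 = 11.6 cm
5–10 s: v = 0 at t = 7.5 s; triangle areas 3.75 + 3.75 = 7.5 cm
10–14 s: v = 0 at t = 12.4 s; triangle areas 3.6 + 1.6 = 5.2 cm
Total distance = 30.3 cm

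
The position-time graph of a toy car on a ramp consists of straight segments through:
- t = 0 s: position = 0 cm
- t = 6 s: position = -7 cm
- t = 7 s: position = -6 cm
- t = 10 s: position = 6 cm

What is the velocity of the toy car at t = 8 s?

4 cm/s

Velocity is the slope of the x-t graph on 7–10 s: (6 − -6)/(10 − 7) = 4 cm/s.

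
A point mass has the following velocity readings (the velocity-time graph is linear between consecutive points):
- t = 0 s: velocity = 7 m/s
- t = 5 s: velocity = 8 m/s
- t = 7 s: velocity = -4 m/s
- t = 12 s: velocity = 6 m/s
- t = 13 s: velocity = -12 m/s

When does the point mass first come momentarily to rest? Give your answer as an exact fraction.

t = 19/3 s

v changes sign on 5–7 s (from 8 to -4); the graph is linear there, so v = 0 at t = 5 + (-8)·(7 − 5)/(-4 − 8) = 19/3 s.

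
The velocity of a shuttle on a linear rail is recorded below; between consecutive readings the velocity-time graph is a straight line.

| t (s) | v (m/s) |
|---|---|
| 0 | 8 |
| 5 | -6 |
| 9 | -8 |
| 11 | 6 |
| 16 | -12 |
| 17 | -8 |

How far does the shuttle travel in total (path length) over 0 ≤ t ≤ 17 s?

88 m

Total distance travelled is ∫|v| dt — sum the magnitudes of each area piece.
0–5 s: v = 0 at t = 20/7 s; triangle areas 80/7 + 45/7 = 125/7 m
5–9 s: |½(-6 + -8)(4)| = 28 m
9–11 s: v = 0 at t = 71/7 s; triangle areas 32/7 + 18/7 = 50/7 m
11–16 s: v = 0 at t = 38/3 s; triangle areas 5 + 20 = 25 m
16–17 s: |½(-12 + -8)(1)| = 10 m
Total distance = 88 m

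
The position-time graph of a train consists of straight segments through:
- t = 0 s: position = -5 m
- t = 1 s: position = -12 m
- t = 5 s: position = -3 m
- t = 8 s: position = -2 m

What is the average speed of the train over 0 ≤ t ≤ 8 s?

Average speed = (total path length)/(elapsed time); on a piecewise-linear x-t graph the path length is Σ|Δx|.
0–1 s: |Δx| = |-12 − -5| = 7 m
1–5 s: |Δx| = |-3 − -12| = 9 m
5–8 s: |Δx| = |-2 − -3| = 1 m
Total path = 17 m; average speed = 17/8 = 2.125 m/s.

2.125 m/s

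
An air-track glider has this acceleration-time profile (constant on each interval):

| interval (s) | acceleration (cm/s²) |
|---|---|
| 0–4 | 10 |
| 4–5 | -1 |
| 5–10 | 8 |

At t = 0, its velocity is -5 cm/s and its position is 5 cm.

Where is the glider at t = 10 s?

369.5 cm

On each constant-a segment, Δv = aΔt and Δx = v₀Δt + ½aΔt²; chain segment to segment.
0–4 s: v starts -5 cm/s; Δx = -5·4 + ½·10·4² = 60 cm; v ends 35 cm/s.
4–5 s: v starts 35 cm/s; Δx = 35·1 + ½·-1·1² = 34.5 cm; v ends 34 cm/s.
5–10 s: v starts 34 cm/s; Δx = 34·5 + ½·8·5² = 270 cm; v ends 74 cm/s.
x(10) = 5 + Σ Δx = 369.5 cm.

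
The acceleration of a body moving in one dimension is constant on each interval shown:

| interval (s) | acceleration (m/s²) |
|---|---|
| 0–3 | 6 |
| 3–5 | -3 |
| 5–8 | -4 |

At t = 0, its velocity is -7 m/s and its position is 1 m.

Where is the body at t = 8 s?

On each constant-a segment, Δv = aΔt and Δx = v₀Δt + ½aΔt²; chain segment to segment.
0–3 s: v starts -7 m/s; Δx = -7·3 + ½·6·3² = 6 m; v ends 11 m/s.
3–5 s: v starts 11 m/s; Δx = 11·2 + ½·-3·2² = 16 m; v ends 5 m/s.
5–8 s: v starts 5 m/s; Δx = 5·3 + ½·-4·3² = -3 m; v ends -7 m/s.
x(8) = 1 + Σ Δx = 20 m.

20 m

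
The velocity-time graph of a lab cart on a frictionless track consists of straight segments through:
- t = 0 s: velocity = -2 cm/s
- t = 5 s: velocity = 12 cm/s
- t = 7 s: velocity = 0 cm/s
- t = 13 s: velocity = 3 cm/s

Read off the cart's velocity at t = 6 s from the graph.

On 5–7 s the graph is linear from 12 to 0 cm/s: v(6) = 12 + (0 − 12)·(6 − 5)/(7 − 5) = 6 cm/s.

6 cm/s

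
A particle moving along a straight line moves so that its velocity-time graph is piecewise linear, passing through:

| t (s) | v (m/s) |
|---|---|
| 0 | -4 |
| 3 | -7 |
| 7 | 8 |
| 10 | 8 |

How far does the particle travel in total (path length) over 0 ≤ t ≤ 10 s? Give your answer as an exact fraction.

Distance (not displacement) is the total path length: add the absolute areas under v-t.
0–3 s: |½(-4 + -7)(3)| = 16.5 m
3–7 s: v = 0 at t = 73/15 s; triangle areas 98/15 + 128/15 = 226/15 m
7–10 s: |8| × 3 = 24 m
Total distance = 1667/30 m

1667/30 m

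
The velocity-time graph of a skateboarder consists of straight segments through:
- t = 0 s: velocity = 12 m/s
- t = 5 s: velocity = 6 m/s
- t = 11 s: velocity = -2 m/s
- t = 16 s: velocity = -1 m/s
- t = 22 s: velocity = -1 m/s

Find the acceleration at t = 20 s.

0 m/s²

Acceleration is the slope of the v-t graph on 16–22 s: (-1 − -1)/(22 − 16) = 0 m/s².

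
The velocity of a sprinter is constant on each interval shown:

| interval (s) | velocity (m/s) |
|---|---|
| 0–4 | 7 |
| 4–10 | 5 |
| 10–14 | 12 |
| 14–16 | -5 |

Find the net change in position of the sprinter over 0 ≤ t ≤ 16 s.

Displacement is the signed area under the v-t curve.
0–4 s: 7 × 4 = 28 m
4–10 s: 5 × 6 = 30 m
10–14 s: 12 × 4 = 48 m
14–16 s: -5 × 2 = -10 m
Net displacement = 96 m

96 m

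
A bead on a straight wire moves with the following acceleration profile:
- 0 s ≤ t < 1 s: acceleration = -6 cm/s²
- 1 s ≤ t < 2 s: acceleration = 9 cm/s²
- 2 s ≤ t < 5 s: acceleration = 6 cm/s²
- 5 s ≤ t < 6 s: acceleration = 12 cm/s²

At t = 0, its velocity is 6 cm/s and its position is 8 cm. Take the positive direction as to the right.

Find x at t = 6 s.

On each constant-a segment, Δv = aΔt and Δx = v₀Δt + ½aΔt²; chain segment to segment.
0–1 s: v starts 6 cm/s; Δx = 6·1 + ½·-6·1² = 3 cm; v ends 0 cm/s.
1–2 s: v starts 0 cm/s; Δx = 0·1 + ½·9·1² = 4.5 cm; v ends 9 cm/s.
2–5 s: v starts 9 cm/s; Δx = 9·3 + ½·6·3² = 54 cm; v ends 27 cm/s.
5–6 s: v starts 27 cm/s; Δx = 27·1 + ½·12·1² = 33 cm; v ends 39 cm/s.
x(6) = 8 + Σ Δx = 102.5 cm.

102.5 cm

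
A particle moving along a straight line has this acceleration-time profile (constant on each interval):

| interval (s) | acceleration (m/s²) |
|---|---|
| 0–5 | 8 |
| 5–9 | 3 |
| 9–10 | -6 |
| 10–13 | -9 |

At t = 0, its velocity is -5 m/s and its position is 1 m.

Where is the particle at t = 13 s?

366.5 m

On each constant-a segment, Δv = aΔt and Δx = v₀Δt + ½aΔt²; chain segment to segment.
0–5 s: v starts -5 m/s; Δx = -5·5 + ½·8·5² = 75 m; v ends 35 m/s.
5–9 s: v starts 35 m/s; Δx = 35·4 + ½·3·4² = 164 m; v ends 47 m/s.
9–10 s: v starts 47 m/s; Δx = 47·1 + ½·-6·1² = 44 m; v ends 41 m/s.
10–13 s: v starts 41 m/s; Δx = 41·3 + ½·-9·3² = 82.5 m; v ends 14 m/s.
x(13) = 1 + Σ Δx = 366.5 m.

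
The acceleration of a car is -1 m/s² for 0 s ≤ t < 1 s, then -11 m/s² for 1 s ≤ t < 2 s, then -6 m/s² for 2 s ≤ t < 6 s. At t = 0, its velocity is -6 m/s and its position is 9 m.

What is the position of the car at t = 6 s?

-130 m

On each constant-a segment, Δv = aΔt and Δx = v₀Δt + ½aΔt²; chain segment to segment.
0–1 s: v starts -6 m/s; Δx = -6·1 + ½·-1·1² = -6.5 m; v ends -7 m/s.
1–2 s: v starts -7 m/s; Δx = -7·1 + ½·-11·1² = -12.5 m; v ends -18 m/s.
2–6 s: v starts -18 m/s; Δx = -18·4 + ½·-6·4² = -120 m; v ends -42 m/s.
x(6) = 9 + Σ Δx = -130 m.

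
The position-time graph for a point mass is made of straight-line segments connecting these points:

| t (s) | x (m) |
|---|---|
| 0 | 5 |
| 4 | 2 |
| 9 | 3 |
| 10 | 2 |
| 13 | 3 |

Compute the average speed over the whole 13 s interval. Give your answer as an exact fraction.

Average speed = (total path length)/(elapsed time); on a piecewise-linear x-t graph the path length is Σ|Δx|.
0–4 s: |Δx| = |2 − 5| = 3 m
4–9 s: |Δx| = |3 − 2| = 1 m
9–10 s: |Δx| = |2 − 3| = 1 m
10–13 s: |Δx| = |3 − 2| = 1 m
Total path = 6 m; average speed = 6/13 = 6/13 m/s.

6/13 m/s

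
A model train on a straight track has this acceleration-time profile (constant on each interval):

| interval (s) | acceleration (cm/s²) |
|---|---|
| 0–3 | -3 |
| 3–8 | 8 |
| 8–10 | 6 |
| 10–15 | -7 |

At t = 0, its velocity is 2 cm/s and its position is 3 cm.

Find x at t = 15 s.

On each constant-a segment, Δv = aΔt and Δx = v₀Δt + ½aΔt²; chain segment to segment.
0–3 s: v starts 2 cm/s; Δx = 2·3 + ½·-3·3² = -7.5 cm; v ends -7 cm/s.
3–8 s: v starts -7 cm/s; Δx = -7·5 + ½·8·5² = 65 cm; v ends 33 cm/s.
8–10 s: v starts 33 cm/s; Δx = 33·2 + ½·6·2² = 78 cm; v ends 45 cm/s.
10–15 s: v starts 45 cm/s; Δx = 45·5 + ½·-7·5² = 137.5 cm; v ends 10 cm/s.
x(15) = 3 + Σ Δx = 276 cm.

276 cm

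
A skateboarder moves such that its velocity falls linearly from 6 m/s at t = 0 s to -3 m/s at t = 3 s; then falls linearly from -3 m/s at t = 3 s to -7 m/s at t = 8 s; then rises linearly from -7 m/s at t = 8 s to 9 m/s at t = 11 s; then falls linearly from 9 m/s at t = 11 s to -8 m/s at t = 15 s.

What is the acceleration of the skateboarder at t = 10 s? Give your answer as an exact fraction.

16/3 m/s²

Acceleration is the slope of the v-t graph on 8–11 s: (9 − -7)/(11 − 8) = 16/3 m/s².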